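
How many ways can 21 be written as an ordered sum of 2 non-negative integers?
C(21+2-1, 2-1) = C(22, 1) = 22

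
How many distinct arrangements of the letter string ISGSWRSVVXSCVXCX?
16! / (1! × 1! × 3! × 3! × 2! × 4! × 1! × 1!) = 12108096000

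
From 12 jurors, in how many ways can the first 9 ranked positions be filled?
P(12,9) = 12!/(12-9)! = 79833600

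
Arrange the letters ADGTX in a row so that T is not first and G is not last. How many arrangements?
By inclusion-exclusion: 5! - 2×(5-1)! + (5-2)! = 120 - 48 + 6 = 78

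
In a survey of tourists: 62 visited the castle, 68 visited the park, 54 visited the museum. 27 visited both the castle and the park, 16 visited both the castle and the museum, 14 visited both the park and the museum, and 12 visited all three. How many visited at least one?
|A∪B∪C| = 62+68+54-27-16-14+12 = 139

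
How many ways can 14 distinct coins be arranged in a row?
14! = 87178291200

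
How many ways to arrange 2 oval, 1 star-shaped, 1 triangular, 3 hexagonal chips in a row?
7! / (2! × 1! × 1! × 3!) = 420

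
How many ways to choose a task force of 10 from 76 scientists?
C(76,10) = 76!/(10!×66!) = 954526728530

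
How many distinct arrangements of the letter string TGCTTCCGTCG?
11! / (3! × 4! × 4!) = 11550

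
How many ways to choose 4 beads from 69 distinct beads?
C(69,4) = 69!/(4!×65!) = 864501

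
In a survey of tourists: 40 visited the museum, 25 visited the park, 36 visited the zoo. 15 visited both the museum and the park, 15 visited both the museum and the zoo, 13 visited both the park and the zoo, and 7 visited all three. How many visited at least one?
|A∪B∪C| = 40+25+36-15-15-13+7 = 65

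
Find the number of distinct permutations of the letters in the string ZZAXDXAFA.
9! / (1! × 2! × 2! × 1! × 3!) = 15120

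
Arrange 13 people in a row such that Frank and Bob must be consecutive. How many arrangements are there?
Treat the 2 as one block: (13-2+1)! × 2! = 479001600 × 2 = 958003200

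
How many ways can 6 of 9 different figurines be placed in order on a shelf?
P(9,6) = 9!/(9-6)! = 60480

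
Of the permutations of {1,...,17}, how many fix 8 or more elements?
Exactly j fixed points: C(17,j)·!(17-j); sum over j ≥ 8 (derangement numbers via !m = (m-1)·(!(m-1) + !(m-2)): !0..!9 = 1, 0, 1, 2, 9, 44, 265, 1854, 14833, 133496). Σ_{j=8}^{17} C(17,j)·!(17-j) = C(17,8)·!9 + C(17,9)·!8 + C(17,10)·!7 + C(17,11)·!6 + C(17,12)·!5 + C(17,13)·!4 + C(17,14)·!3 + C(17,15)·!2 + C(17,16)·!1 + C(17,17)·!0 = 24310·133496 + 24310·14833 + 19448·1854 + 12376·265 + 6188·44 + 2380·9 + 680·2 + 136·1 + 17·0 + 1·1 = 3645509411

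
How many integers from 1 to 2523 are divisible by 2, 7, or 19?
⌊2523/2⌋+⌊2523/7⌋+⌊2523/19⌋ - ⌊2523/14⌋-⌊2523/38⌋-⌊2523/133⌋ + ⌊2523/266⌋ = 1261+360+132 - 180-66-18 + 9 = 1498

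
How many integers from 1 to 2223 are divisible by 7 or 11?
⌊2223/7⌋ + ⌊2223/11⌋ - ⌊2223/77⌋ = 317 + 202 - 28 = 491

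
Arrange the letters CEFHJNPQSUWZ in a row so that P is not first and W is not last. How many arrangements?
By inclusion-exclusion: 12! - 2×(12-1)! + (12-2)! = 479001600 - 79833600 + 3628800 = 402796800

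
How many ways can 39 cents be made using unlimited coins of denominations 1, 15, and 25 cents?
Coefficient of x^39 in 1/(1-x^1) · 1/(1-x^15) · 1/(1-x^25). Case on j = number of 25-cent coins (j = 0..1); remainder r = 39 - 25j is made from {1,15} in ⌊r/15⌋+1 ways. r = 39, 14 → 3 + 1 = 4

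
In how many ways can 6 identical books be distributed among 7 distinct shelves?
C(6+7-1, 7-1) = C(12, 6) = 924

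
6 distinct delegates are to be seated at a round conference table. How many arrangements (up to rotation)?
Circular: fix one position, arrange the rest. (6-1)! = 120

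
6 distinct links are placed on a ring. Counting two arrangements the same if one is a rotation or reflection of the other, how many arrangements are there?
(6-1)!/2 = 120/2 = 60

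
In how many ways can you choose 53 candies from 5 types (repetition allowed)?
C(53+5-1, 5-1) = C(57, 4) = 395010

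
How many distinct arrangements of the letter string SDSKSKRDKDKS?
12! / (1! × 3! × 4! × 4!) = 138600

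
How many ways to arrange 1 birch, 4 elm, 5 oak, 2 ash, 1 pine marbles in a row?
13! / (1! × 4! × 5! × 2! × 1!) = 1081080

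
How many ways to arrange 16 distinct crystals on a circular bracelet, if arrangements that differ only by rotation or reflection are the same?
(16-1)!/2 = 1307674368000/2 = 653837184000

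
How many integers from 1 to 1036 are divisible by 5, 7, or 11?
⌊1036/5⌋+⌊1036/7⌋+⌊1036/11⌋ - ⌊1036/35⌋-⌊1036/55⌋-⌊1036/77⌋ + ⌊1036/385⌋ = 207+148+94 - 29-18-13 + 2 = 391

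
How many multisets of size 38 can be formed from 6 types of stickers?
C(38+6-1, 6-1) = C(43, 5) = 962598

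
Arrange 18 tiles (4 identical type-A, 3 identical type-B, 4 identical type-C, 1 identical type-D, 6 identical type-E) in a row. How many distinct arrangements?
18! / (4! × 3! × 4! × 1! × 6!) = 2572970400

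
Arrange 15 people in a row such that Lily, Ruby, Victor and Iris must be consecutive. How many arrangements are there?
Treat the 4 as one block: (15-4+1)! × 4! = 479001600 × 24 = 11496038400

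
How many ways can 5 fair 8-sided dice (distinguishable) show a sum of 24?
Coefficient of x^24 in (x + x² + ... + x^8)^5. By inclusion-exclusion on dice exceeding 8: Σ_j (-1)^j C(5,j)·C(24-1-8j, 4) = C(5,0)·C(23,4) - C(5,1)·C(15,4) + C(5,2)·C(7,4) = 1·8855 - 5·1365 + 10·35 = 2380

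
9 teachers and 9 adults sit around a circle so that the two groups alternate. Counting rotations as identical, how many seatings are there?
Fix one of the teachers: (9-1)! ways for the remaining teachers, × 9! ways for the adults = 40320 × 362880 = 14631321600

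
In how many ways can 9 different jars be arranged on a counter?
9! = 362880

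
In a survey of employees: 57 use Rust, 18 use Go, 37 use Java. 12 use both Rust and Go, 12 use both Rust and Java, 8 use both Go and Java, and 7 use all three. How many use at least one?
|A∪B∪C| = 57+18+37-12-12-8+7 = 87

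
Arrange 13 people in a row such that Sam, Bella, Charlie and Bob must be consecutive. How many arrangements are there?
Treat the 4 as one block: (13-4+1)! × 4! = 3628800 × 24 = 87091200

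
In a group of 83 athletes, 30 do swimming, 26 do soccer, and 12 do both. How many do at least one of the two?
|A∪B| = |A| + |B| - |A∩B| = 30 + 26 - 12 = 44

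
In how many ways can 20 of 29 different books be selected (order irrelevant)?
C(29,20) = 29!/(20!×9!) = 10015005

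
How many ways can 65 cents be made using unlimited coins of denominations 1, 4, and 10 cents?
Coefficient of x^65 in 1/(1-x^1) · 1/(1-x^4) · 1/(1-x^10). Case on j = number of 10-cent coins (j = 0..6); remainder r = 65 - 10j is made from {1,4} in ⌊r/4⌋+1 ways. r = 65, 55, 45, 35, 25, 15, 5 → 17 + 14 + 12 + 9 + 7 + 4 + 2 = 65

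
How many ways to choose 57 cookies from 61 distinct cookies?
C(61,57) = 61!/(57!×4!) = 521855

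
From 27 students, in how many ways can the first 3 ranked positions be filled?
P(27,3) = 27!/(27-3)! = 17550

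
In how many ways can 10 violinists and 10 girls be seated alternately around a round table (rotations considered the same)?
Fix one of the violinists: (10-1)! ways for the remaining violinists, × 10! ways for the girls = 362880 × 3628800 = 1316818944000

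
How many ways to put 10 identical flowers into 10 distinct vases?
C(10+10-1, 10-1) = C(19, 9) = 92378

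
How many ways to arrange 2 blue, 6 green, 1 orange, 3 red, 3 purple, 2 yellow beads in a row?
17! / (2! × 6! × 1! × 3! × 3! × 2!) = 3430627200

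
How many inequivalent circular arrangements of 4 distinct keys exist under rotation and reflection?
(4-1)!/2 = 6/2 = 3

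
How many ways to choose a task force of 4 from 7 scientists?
C(7,4) = 7!/(4!×3!) = 35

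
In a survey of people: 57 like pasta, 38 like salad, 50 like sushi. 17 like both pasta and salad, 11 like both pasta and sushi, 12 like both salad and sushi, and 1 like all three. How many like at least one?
|A∪B∪C| = 57+38+50-17-11-12+1 = 106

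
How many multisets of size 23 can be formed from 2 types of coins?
C(23+2-1, 2-1) = C(24, 1) = 24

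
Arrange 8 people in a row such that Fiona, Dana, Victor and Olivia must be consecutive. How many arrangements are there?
Treat the 4 as one block: (8-4+1)! × 4! = 120 × 24 = 2880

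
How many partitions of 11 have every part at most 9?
Let r_j(i) = number of partitions of i into parts ≤ j, for i = 0..11. r_1(i) = 1 for all i; r_j(i) = r_{j-1}(i) + r_j(i-j). Rows j = 2..9: ≤2: 1 1 2 2 3 3 4 4 5 5 6 6; ≤3: 1 1 2 3 4 5 7 8 10 12 14 16; ≤4: 1 1 2 3 5 6 9 11 15 18 23 27; ≤5: 1 1 2 3 5 7 10 13 18 23 30 37; ≤6: 1 1 2 3 5 7 11 14 20 26 35 44; ≤7: 1 1 2 3 5 7 11 15 21 28 38 49; ≤8: 1 1 2 3 5 7 11 15 22 29 40 52; ≤9: 1 1 2 3 5 7 11 15 22 30 41 54. r_9(11) = 54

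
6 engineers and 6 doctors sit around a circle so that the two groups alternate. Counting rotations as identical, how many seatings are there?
Fix one of the engineers: (6-1)! ways for the remaining engineers, × 6! ways for the doctors = 120 × 720 = 86400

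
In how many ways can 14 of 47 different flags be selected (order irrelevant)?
C(47,14) = 47!/(14!×33!) = 341643774795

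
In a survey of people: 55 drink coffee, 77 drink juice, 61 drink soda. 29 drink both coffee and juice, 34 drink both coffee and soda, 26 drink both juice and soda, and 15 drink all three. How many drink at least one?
|A∪B∪C| = 55+77+61-29-34-26+15 = 119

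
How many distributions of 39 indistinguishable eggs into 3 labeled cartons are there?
C(39+3-1, 3-1) = C(41, 2) = 820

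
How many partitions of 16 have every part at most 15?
Let r_j(i) = number of partitions of i into parts ≤ j, for i = 0..16. r_1(i) = 1 for all i; r_j(i) = r_{j-1}(i) + r_j(i-j). Rows j = 2..15: ≤2: 1 1 2 2 3 3 4 4 5 5 6 6 7 7 8 8 9; ≤3: 1 1 2 3 4 5 7 8 10 12 14 16 19 21 24 27 30; ≤4: 1 1 2 3 5 6 9 11 15 18 23 27 34 39 47 54 64; ≤5: 1 1 2 3 5 7 10 13 18 23 30 37 47 57 70 84 101; ≤6: 1 1 2 3 5 7 11 14 20 26 35 44 58 71 90 110 136; ≤7: 1 1 2 3 5 7 11 15 21 28 38 49 65 82 105 131 164; ≤8: 1 1 2 3 5 7 11 15 22 29 40 52 70 89 116 146 186; ≤9: 1 1 2 3 5 7 11 15 22 30 41 54 73 94 123 157 201; ≤10: 1 1 2 3 5 7 11 15 22 30 42 55 75 97 128 164 212; ≤11: 1 1 2 3 5 7 11 15 22 30 42 56 76 99 131 169 219; ≤12: 1 1 2 3 5 7 11 15 22 30 42 56 77 100 133 172 224; ≤13: 1 1 2 3 5 7 11 15 22 30 42 56 77 101 134 174 227; ≤14: 1 1 2 3 5 7 11 15 22 30 42 56 77 101 135 175 229; ≤15: 1 1 2 3 5 7 11 15 22 30 42 56 77 101 135 176 230. r_15(16) = 230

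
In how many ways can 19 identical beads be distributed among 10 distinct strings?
C(19+10-1, 10-1) = C(28, 9) = 6906900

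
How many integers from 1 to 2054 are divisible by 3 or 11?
⌊2054/3⌋ + ⌊2054/11⌋ - ⌊2054/33⌋ = 684 + 186 - 62 = 808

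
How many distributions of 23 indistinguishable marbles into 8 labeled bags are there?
C(23+8-1, 8-1) = C(30, 7) = 2035800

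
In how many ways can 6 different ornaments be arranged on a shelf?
6! = 720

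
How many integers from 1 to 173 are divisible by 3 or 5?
⌊173/3⌋ + ⌊173/5⌋ - ⌊173/15⌋ = 57 + 34 - 11 = 80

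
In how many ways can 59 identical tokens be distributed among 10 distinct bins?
C(59+10-1, 10-1) = C(68, 9) = 49280065120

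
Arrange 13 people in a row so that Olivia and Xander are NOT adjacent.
Total - adjacent = 13! - (13-1)!×2 = 6227020800 - 958003200 = 5269017600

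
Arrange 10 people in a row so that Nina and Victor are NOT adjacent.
Total - adjacent = 10! - (10-1)!×2 = 3628800 - 725760 = 2903040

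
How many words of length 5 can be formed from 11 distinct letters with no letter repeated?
P(11,5) = 11!/(11-5)! = 55440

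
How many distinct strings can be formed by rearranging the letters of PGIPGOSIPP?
10! / (2! × 4! × 1! × 1! × 2!) = 37800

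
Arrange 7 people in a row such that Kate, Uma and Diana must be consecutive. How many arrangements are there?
Treat the 3 as one block: (7-3+1)! × 3! = 120 × 6 = 720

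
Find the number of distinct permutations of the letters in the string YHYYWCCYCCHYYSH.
15! / (3! × 1! × 4! × 1! × 6!) = 12612600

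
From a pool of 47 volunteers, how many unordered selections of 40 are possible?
C(47,40) = 47!/(40!×7!) = 62891499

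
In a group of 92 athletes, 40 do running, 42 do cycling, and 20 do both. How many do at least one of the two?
|A∪B| = |A| + |B| - |A∩B| = 40 + 42 - 20 = 62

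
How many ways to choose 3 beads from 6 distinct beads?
C(6,3) = 6!/(3!×3!) = 20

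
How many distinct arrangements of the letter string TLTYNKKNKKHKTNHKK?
17! / (3! × 1! × 7! × 1! × 3! × 2!) = 980179200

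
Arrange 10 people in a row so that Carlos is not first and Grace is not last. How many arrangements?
By inclusion-exclusion: 10! - 2×(10-1)! + (10-2)! = 3628800 - 725760 + 40320 = 2943360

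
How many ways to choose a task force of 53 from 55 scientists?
C(55,53) = 55!/(53!×2!) = 1485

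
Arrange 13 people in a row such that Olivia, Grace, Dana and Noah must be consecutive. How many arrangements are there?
Treat the 4 as one block: (13-4+1)! × 4! = 3628800 × 24 = 87091200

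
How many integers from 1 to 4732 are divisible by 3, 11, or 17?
⌊4732/3⌋+⌊4732/11⌋+⌊4732/17⌋ - ⌊4732/33⌋-⌊4732/51⌋-⌊4732/187⌋ + ⌊4732/561⌋ = 1577+430+278 - 143-92-25 + 8 = 2033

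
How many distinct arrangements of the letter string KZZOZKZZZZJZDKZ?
15! / (1! × 1! × 1! × 9! × 3!) = 600600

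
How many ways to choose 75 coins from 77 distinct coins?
C(77,75) = 77!/(75!×2!) = 2926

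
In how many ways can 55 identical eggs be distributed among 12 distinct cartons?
C(55+12-1, 12-1) = C(66, 11) = 1074082795968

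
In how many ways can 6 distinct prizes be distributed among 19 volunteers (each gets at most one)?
P(19,6) = 19!/(19-6)! = 19535040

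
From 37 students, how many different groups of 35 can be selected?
C(37,35) = 37!/(35!×2!) = 666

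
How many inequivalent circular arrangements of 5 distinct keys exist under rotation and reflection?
(5-1)!/2 = 24/2 = 12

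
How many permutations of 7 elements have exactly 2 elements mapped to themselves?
Choose the 2 fixed points C(7,2) = 21, derange the rest: !5 = Σ_{j=0}^{5} (-1)^j·5!/j! = 120 - 120 + 60 - 20 + 5 - 1 = 44. Product = 21 × 44 = 924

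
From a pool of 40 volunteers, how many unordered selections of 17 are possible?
C(40,17) = 40!/(17!×23!) = 88732378800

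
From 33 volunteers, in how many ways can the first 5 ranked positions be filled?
P(33,5) = 33!/(33-5)! = 28480320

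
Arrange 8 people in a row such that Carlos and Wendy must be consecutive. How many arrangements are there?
Treat the 2 as one block: (8-2+1)! × 2! = 5040 × 2 = 10080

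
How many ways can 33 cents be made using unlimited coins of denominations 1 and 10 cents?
Coefficient of x^33 in 1/(1-x^1) · 1/(1-x^10). Use j coins of 10 for j = 0..⌊33/10⌋ = 3, the rest in 1s: 3 + 1 = 4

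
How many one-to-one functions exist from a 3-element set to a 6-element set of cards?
P(6,3) = 6!/(6-3)! = 120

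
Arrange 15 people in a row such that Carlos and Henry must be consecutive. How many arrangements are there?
Treat the 2 as one block: (15-2+1)! × 2! = 87178291200 × 2 = 174356582400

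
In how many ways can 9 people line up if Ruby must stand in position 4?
Fix one position: (9-1)! = 40320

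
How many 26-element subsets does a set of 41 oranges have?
C(41,26) = 41!/(26!×15!) = 63432274896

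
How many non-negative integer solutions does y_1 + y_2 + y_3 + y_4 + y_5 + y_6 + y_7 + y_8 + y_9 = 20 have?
C(20+9-1, 9-1) = C(28, 8) = 3108105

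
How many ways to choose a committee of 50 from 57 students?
C(57,50) = 57!/(50!×7!) = 264385836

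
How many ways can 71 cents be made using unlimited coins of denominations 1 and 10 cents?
Coefficient of x^71 in 1/(1-x^1) · 1/(1-x^10). Use j coins of 10 for j = 0..⌊71/10⌋ = 7, the rest in 1s: 7 + 1 = 8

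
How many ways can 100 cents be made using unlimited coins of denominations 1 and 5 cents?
Coefficient of x^100 in 1/(1-x^1) · 1/(1-x^5). Use j coins of 5 for j = 0..⌊100/5⌋ = 20, the rest in 1s: 20 + 1 = 21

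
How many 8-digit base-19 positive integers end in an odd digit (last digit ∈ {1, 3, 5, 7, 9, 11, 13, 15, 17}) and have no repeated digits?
Last∈{1,3,5,7,9,11,13,15,17}. Last=0: 0. Last nonzero: 9×17×P(17,6) = 1363340160. Total = 1363340160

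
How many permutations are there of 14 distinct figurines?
14! = 87178291200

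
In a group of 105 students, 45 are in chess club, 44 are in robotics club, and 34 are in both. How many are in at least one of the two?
|A∪B| = |A| + |B| - |A∩B| = 45 + 44 - 34 = 55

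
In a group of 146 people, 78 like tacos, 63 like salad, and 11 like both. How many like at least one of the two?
|A∪B| = |A| + |B| - |A∩B| = 78 + 63 - 11 = 130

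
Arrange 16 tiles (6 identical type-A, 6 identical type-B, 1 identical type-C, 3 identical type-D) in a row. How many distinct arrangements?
16! / (6! × 6! × 1! × 3!) = 6726720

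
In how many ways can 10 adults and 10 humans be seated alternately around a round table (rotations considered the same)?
Fix one of the adults: (10-1)! ways for the remaining adults, × 10! ways for the humans = 362880 × 3628800 = 1316818944000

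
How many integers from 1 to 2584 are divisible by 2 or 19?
⌊2584/2⌋ + ⌊2584/19⌋ - ⌊2584/38⌋ = 1292 + 136 - 68 = 1360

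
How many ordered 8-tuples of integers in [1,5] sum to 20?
Coefficient of x^20 in (x + x² + ... + x^5)^8. By inclusion-exclusion on dice exceeding 5: Σ_j (-1)^j C(8,j)·C(20-1-5j, 7) = C(8,0)·C(19,7) - C(8,1)·C(14,7) + C(8,2)·C(9,7) = 1·50388 - 8·3432 + 28·36 = 23940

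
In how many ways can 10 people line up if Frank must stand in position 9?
Fix one position: (10-1)! = 362880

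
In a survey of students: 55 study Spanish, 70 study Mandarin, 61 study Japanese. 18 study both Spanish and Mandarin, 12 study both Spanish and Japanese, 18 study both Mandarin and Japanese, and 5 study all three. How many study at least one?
|A∪B∪C| = 55+70+61-18-12-18+5 = 143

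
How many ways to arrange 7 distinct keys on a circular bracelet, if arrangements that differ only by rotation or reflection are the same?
(7-1)!/2 = 720/2 = 360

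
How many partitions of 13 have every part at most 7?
Let r_j(i) = number of partitions of i into parts ≤ j, for i = 0..13. r_1(i) = 1 for all i; r_j(i) = r_{j-1}(i) + r_j(i-j). Rows j = 2..7: ≤2: 1 1 2 2 3 3 4 4 5 5 6 6 7 7; ≤3: 1 1 2 3 4 5 7 8 10 12 14 16 19 21; ≤4: 1 1 2 3 5 6 9 11 15 18 23 27 34 39; ≤5: 1 1 2 3 5 7 10 13 18 23 30 37 47 57; ≤6: 1 1 2 3 5 7 11 14 20 26 35 44 58 71; ≤7: 1 1 2 3 5 7 11 15 21 28 38 49 65 82. r_7(13) = 82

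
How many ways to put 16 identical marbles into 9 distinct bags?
C(16+9-1, 9-1) = C(24, 8) = 735471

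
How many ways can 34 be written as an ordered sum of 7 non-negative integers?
C(34+7-1, 7-1) = C(40, 6) = 3838380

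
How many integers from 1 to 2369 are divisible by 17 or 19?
⌊2369/17⌋ + ⌊2369/19⌋ - ⌊2369/323⌋ = 139 + 124 - 7 = 256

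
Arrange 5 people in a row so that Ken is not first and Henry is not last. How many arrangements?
By inclusion-exclusion: 5! - 2×(5-1)! + (5-2)! = 120 - 48 + 6 = 78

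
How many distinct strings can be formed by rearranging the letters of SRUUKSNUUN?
10! / (2! × 1! × 4! × 2! × 1!) = 37800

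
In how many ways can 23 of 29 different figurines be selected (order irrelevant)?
C(29,23) = 29!/(23!×6!) = 475020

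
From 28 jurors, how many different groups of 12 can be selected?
C(28,12) = 28!/(12!×16!) = 30421755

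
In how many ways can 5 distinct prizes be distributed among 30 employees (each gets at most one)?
P(30,5) = 30!/(30-5)! = 17100720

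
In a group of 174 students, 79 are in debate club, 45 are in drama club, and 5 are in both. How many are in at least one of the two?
|A∪B| = |A| + |B| - |A∩B| = 79 + 45 - 5 = 119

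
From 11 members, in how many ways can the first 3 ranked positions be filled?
P(11,3) = 11!/(11-3)! = 990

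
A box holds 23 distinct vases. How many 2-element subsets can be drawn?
C(23,2) = 23!/(2!×21!) = 253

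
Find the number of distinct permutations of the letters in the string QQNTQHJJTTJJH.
13! / (2! × 3! × 4! × 3! × 1!) = 3603600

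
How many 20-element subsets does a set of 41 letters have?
C(41,20) = 41!/(20!×21!) = 269128937220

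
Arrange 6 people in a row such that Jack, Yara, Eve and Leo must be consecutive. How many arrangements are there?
Treat the 4 as one block: (6-4+1)! × 4! = 6 × 24 = 144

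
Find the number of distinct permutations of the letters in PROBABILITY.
11! / (1! × 1! × 1! × 2! × 1! × 2! × 1! × 1! × 1!) = 9979200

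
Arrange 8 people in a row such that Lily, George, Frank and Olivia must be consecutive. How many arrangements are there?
Treat the 4 as one block: (8-4+1)! × 4! = 120 × 24 = 2880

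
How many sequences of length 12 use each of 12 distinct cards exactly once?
12! = 479001600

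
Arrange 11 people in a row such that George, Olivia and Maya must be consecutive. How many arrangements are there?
Treat the 3 as one block: (11-3+1)! × 3! = 362880 × 6 = 2177280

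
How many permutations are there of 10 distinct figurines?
10! = 3628800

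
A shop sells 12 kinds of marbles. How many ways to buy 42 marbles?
C(42+12-1, 12-1) = C(53, 11) = 76223753060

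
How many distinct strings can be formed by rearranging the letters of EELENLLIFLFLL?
13! / (1! × 3! × 6! × 2! × 1!) = 720720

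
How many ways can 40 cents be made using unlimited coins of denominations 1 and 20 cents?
Coefficient of x^40 in 1/(1-x^1) · 1/(1-x^20). Use j coins of 20 for j = 0..⌊40/20⌋ = 2, the rest in 1s: 2 + 1 = 3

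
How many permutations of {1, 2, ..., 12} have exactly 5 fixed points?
Choose the 5 fixed points C(12,5) = 792, derange the rest: !7 = Σ_{j=0}^{7} (-1)^j·7!/j! = 5040 - 5040 + 2520 - 840 + 210 - 42 + 7 - 1 = 1854. Product = 792 × 1854 = 1468368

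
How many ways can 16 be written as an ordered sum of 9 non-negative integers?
C(16+9-1, 9-1) = C(24, 8) = 735471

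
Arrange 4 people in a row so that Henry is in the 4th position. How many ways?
Fix one position: (4-1)! = 6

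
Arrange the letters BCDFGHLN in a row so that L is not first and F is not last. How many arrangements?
By inclusion-exclusion: 8! - 2×(8-1)! + (8-2)! = 40320 - 10080 + 720 = 30960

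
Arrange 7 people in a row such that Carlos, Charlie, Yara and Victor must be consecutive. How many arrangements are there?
Treat the 4 as one block: (7-4+1)! × 4! = 24 × 24 = 576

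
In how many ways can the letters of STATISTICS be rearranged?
10! / (3! × 3! × 1! × 2! × 1!) = 50400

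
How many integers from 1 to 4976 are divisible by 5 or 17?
⌊4976/5⌋ + ⌊4976/17⌋ - ⌊4976/85⌋ = 995 + 292 - 58 = 1229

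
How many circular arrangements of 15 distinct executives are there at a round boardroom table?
Circular: fix one position, arrange the rest. (15-1)! = 87178291200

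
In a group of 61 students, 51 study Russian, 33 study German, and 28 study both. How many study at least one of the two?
|A∪B| = |A| + |B| - |A∩B| = 51 + 33 - 28 = 56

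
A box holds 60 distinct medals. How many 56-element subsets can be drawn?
C(60,56) = 60!/(56!×4!) = 487635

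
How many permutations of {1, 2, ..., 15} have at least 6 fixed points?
Exactly j fixed points: C(15,j)·!(15-j); sum over j ≥ 6 (derangement numbers via !m = (m-1)·(!(m-1) + !(m-2)): !0..!9 = 1, 0, 1, 2, 9, 44, 265, 1854, 14833, 133496). Σ_{j=6}^{15} C(15,j)·!(15-j) = C(15,6)·!9 + C(15,7)·!8 + C(15,8)·!7 + C(15,9)·!6 + C(15,10)·!5 + C(15,11)·!4 + C(15,12)·!3 + C(15,13)·!2 + C(15,14)·!1 + C(15,15)·!0 = 5005·133496 + 6435·14833 + 6435·1854 + 5005·265 + 3003·44 + 1365·9 + 455·2 + 105·1 + 15·0 + 1·1 = 777000083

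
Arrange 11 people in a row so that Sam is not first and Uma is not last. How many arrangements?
By inclusion-exclusion: 11! - 2×(11-1)! + (11-2)! = 39916800 - 7257600 + 362880 = 33022080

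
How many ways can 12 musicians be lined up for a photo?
12! = 479001600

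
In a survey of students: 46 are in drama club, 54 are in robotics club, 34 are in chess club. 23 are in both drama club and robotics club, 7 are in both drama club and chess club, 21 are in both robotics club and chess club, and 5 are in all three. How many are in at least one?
|A∪B∪C| = 46+54+34-23-7-21+5 = 88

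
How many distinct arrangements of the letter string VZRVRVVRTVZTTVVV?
16! / (3! × 2! × 3! × 8!) = 7207200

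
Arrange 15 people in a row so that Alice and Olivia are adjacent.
Treat as block: (15-1)! × 2! = 87178291200 × 2 = 174356582400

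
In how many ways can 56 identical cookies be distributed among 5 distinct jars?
C(56+5-1, 5-1) = C(60, 4) = 487635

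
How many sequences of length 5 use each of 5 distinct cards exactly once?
5! = 120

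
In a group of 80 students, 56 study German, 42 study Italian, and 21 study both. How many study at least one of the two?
|A∪B| = |A| + |B| - |A∩B| = 56 + 42 - 21 = 77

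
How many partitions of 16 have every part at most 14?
Let r_j(i) = number of partitions of i into parts ≤ j, for i = 0..16. r_1(i) = 1 for all i; r_j(i) = r_{j-1}(i) + r_j(i-j). Rows j = 2..14: ≤2: 1 1 2 2 3 3 4 4 5 5 6 6 7 7 8 8 9; ≤3: 1 1 2 3 4 5 7 8 10 12 14 16 19 21 24 27 30; ≤4: 1 1 2 3 5 6 9 11 15 18 23 27 34 39 47 54 64; ≤5: 1 1 2 3 5 7 10 13 18 23 30 37 47 57 70 84 101; ≤6: 1 1 2 3 5 7 11 14 20 26 35 44 58 71 90 110 136; ≤7: 1 1 2 3 5 7 11 15 21 28 38 49 65 82 105 131 164; ≤8: 1 1 2 3 5 7 11 15 22 29 40 52 70 89 116 146 186; ≤9: 1 1 2 3 5 7 11 15 22 30 41 54 73 94 123 157 201; ≤10: 1 1 2 3 5 7 11 15 22 30 42 55 75 97 128 164 212; ≤11: 1 1 2 3 5 7 11 15 22 30 42 56 76 99 131 169 219; ≤12: 1 1 2 3 5 7 11 15 22 30 42 56 77 100 133 172 224; ≤13: 1 1 2 3 5 7 11 15 22 30 42 56 77 101 134 174 227; ≤14: 1 1 2 3 5 7 11 15 22 30 42 56 77 101 135 175 229. r_14(16) = 229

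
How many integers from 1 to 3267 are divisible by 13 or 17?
⌊3267/13⌋ + ⌊3267/17⌋ - ⌊3267/221⌋ = 251 + 192 - 14 = 429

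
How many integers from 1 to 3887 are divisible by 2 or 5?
⌊3887/2⌋ + ⌊3887/5⌋ - ⌊3887/10⌋ = 1943 + 777 - 388 = 2332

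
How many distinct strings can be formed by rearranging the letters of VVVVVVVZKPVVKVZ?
15! / (2! × 10! × 2! × 1!) = 90090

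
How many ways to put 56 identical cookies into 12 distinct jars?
C(56+12-1, 12-1) = C(67, 11) = 1285063345176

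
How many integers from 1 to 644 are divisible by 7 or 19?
⌊644/7⌋ + ⌊644/19⌋ - ⌊644/133⌋ = 92 + 33 - 4 = 121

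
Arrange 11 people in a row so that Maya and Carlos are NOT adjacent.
Total - adjacent = 11! - (11-1)!×2 = 39916800 - 7257600 = 32659200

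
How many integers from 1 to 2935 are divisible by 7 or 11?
⌊2935/7⌋ + ⌊2935/11⌋ - ⌊2935/77⌋ = 419 + 266 - 38 = 647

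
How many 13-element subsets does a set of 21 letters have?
C(21,13) = 21!/(13!×8!) = 203490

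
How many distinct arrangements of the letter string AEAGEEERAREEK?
13! / (3! × 6! × 1! × 2! × 1!) = 720720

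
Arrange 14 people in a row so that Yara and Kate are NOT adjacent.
Total - adjacent = 14! - (14-1)!×2 = 87178291200 - 12454041600 = 74724249600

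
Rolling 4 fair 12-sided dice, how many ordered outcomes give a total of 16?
Coefficient of x^16 in (x + x² + ... + x^12)^4. By inclusion-exclusion on dice exceeding 12: Σ_j (-1)^j C(4,j)·C(16-1-12j, 3) = C(4,0)·C(15,3) - C(4,1)·C(3,3) = 1·455 - 4·1 = 451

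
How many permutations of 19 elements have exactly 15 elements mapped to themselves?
Choose the 15 fixed points C(19,15) = 3876, derange the rest: !4 = Σ_{j=0}^{4} (-1)^j·4!/j! = 24 - 24 + 12 - 4 + 1 = 9. Product = 3876 × 9 = 34884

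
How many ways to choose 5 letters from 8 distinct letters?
C(8,5) = 8!/(5!×3!) = 56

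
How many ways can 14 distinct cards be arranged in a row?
14! = 87178291200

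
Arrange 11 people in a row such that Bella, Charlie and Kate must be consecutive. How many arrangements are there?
Treat the 3 as one block: (11-3+1)! × 3! = 362880 × 6 = 2177280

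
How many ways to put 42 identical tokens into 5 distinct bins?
C(42+5-1, 5-1) = C(46, 4) = 163185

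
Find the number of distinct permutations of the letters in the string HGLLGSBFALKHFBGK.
16! / (2! × 3! × 1! × 1! × 3! × 2! × 2! × 2!) = 36324288000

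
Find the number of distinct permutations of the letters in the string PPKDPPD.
7! / (4! × 2! × 1!) = 105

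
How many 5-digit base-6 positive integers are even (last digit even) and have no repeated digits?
Last∈{0,2,4}. Last=0: 120. Last nonzero: 2×4×P(4,3) = 192. Total = 312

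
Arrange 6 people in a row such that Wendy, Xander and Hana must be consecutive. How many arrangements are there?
Treat the 3 as one block: (6-3+1)! × 3! = 24 × 6 = 144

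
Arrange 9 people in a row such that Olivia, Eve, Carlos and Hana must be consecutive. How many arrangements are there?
Treat the 4 as one block: (9-4+1)! × 4! = 720 × 24 = 17280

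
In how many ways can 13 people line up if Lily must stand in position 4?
Fix one position: (13-1)! = 479001600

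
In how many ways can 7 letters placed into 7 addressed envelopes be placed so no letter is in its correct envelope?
!7 = Σ_{j=0}^{7} (-1)^j·7!/j! = 5040 - 5040 + 2520 - 840 + 210 - 42 + 7 - 1 = 1854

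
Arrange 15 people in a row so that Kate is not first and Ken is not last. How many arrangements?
By inclusion-exclusion: 15! - 2×(15-1)! + (15-2)! = 1307674368000 - 174356582400 + 6227020800 = 1139544806400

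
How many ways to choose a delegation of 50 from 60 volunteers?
C(60,50) = 60!/(50!×10!) = 75394027566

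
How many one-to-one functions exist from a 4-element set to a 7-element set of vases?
P(7,4) = 7!/(7-4)! = 840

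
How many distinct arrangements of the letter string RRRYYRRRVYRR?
12! / (3! × 1! × 8!) = 1980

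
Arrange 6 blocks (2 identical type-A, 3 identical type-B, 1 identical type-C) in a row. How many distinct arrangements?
6! / (2! × 3! × 1!) = 60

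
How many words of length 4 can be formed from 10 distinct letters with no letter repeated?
P(10,4) = 10!/(10-4)! = 5040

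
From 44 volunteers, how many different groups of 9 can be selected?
C(44,9) = 44!/(9!×35!) = 708930508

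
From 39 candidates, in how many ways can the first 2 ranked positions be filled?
P(39,2) = 39!/(39-2)! = 1482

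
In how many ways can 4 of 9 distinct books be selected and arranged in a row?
P(9,4) = 9!/(9-4)! = 3024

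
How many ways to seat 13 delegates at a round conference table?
Circular: fix one position, arrange the rest. (13-1)! = 479001600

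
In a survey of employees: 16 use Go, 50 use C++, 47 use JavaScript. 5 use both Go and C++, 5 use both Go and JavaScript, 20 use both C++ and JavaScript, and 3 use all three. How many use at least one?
|A∪B∪C| = 16+50+47-5-5-20+3 = 86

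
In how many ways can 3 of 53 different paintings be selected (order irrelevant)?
C(53,3) = 53!/(3!×50!) = 23426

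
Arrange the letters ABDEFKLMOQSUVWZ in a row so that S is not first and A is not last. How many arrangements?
By inclusion-exclusion: 15! - 2×(15-1)! + (15-2)! = 1307674368000 - 174356582400 + 6227020800 = 1139544806400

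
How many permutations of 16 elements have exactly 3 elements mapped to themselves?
Choose the 3 fixed points C(16,3) = 560, derange the rest: !13 = Σ_{j=0}^{13} (-1)^j·13!/j! = 6227020800 - 6227020800 + 3113510400 - 1037836800 + 259459200 - 51891840 + 8648640 - 1235520 + 154440 - 17160 + 1716 - 156 + 13 - 1 = 2290792932. Product = 560 × 2290792932 = 1282844041920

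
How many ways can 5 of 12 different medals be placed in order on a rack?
P(12,5) = 12!/(12-5)! = 95040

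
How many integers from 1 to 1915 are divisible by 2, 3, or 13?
⌊1915/2⌋+⌊1915/3⌋+⌊1915/13⌋ - ⌊1915/6⌋-⌊1915/26⌋-⌊1915/39⌋ + ⌊1915/78⌋ = 957+638+147 - 319-73-49 + 24 = 1325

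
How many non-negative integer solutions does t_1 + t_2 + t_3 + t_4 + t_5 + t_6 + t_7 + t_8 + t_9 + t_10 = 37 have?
C(37+10-1, 10-1) = C(46, 9) = 1101716330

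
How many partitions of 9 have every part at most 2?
Let r_j(i) = number of partitions of i into parts ≤ j, for i = 0..9. r_1(i) = 1 for all i; r_j(i) = r_{j-1}(i) + r_j(i-j). Rows j = 2..2: ≤2: 1 1 2 2 3 3 4 4 5 5. r_2(9) = 5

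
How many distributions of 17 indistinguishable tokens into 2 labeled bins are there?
C(17+2-1, 2-1) = C(18, 1) = 18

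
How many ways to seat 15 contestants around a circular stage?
Circular: fix one position, arrange the rest. (15-1)! = 87178291200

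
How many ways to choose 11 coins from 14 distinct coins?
C(14,11) = 14!/(11!×3!) = 364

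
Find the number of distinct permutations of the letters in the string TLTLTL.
6! / (3! × 3!) = 20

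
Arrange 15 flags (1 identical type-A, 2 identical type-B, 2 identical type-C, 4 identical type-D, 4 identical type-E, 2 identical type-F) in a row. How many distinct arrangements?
15! / (1! × 2! × 2! × 4! × 4! × 2!) = 283783500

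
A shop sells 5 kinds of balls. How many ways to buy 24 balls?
C(24+5-1, 5-1) = C(28, 4) = 20475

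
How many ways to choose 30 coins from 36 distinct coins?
C(36,30) = 36!/(30!×6!) = 1947792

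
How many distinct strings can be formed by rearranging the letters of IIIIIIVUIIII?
12! / (1! × 1! × 10!) = 132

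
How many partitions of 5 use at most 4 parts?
By conjugation, equals partitions of 5 into parts ≤ 4. Let r_j(i) = number of partitions of i into parts ≤ j, for i = 0..5. r_1(i) = 1 for all i; r_j(i) = r_{j-1}(i) + r_j(i-j). Rows j = 2..4: ≤2: 1 1 2 2 3 3; ≤3: 1 1 2 3 4 5; ≤4: 1 1 2 3 5 6. r_4(5) = 6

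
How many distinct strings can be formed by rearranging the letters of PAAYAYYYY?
9! / (1! × 3! × 5!) = 504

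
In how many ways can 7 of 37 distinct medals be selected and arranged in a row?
P(37,7) = 37!/(37-7)! = 51889178880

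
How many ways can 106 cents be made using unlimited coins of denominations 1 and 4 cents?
Coefficient of x^106 in 1/(1-x^1) · 1/(1-x^4). Use j coins of 4 for j = 0..⌊106/4⌋ = 26, the rest in 1s: 26 + 1 = 27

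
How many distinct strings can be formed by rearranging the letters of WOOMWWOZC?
9! / (1! × 3! × 1! × 3! × 1!) = 10080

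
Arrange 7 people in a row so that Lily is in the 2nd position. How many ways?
Fix one position: (7-1)! = 720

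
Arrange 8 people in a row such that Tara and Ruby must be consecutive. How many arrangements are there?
Treat the 2 as one block: (8-2+1)! × 2! = 5040 × 2 = 10080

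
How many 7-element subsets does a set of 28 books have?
C(28,7) = 28!/(7!×21!) = 1184040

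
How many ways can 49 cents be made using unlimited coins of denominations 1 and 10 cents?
Coefficient of x^49 in 1/(1-x^1) · 1/(1-x^10). Use j coins of 10 for j = 0..⌊49/10⌋ = 4, the rest in 1s: 4 + 1 = 5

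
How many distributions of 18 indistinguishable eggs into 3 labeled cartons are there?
C(18+3-1, 3-1) = C(20, 2) = 190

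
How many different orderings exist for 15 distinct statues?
15! = 1307674368000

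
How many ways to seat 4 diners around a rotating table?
Circular: fix one position, arrange the rest. (4-1)! = 6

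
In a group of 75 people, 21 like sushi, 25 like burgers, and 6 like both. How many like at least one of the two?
|A∪B| = |A| + |B| - |A∩B| = 21 + 25 - 6 = 40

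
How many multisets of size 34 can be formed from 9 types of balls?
C(34+9-1, 9-1) = C(42, 8) = 118030185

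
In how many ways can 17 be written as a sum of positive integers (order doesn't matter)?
Pentagonal recurrence p(n) = p(n-1) + p(n-2) - p(n-5) - p(n-7) + p(n-12) + p(n-15) - ... gives p(0..16) = 1, 1, 2, 3, 5, 7, 11, 15, 22, 30, 42, 56, 77, 101, 135, 176, 231. p(17) = p(16) + p(15) - p(12) - p(10) + p(5) + p(2) = 231 + 176 - 77 - 42 + 7 + 2 = 297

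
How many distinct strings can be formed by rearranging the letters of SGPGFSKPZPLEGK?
14! / (1! × 1! × 2! × 3! × 2! × 3! × 1! × 1!) = 605404800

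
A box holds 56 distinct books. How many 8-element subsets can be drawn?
C(56,8) = 56!/(8!×48!) = 1420494075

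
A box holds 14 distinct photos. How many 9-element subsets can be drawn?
C(14,9) = 14!/(9!×5!) = 2002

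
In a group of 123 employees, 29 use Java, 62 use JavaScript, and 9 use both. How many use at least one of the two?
|A∪B| = |A| + |B| - |A∩B| = 29 + 62 - 9 = 82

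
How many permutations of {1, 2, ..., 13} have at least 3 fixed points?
Exactly j fixed points: C(13,j)·!(13-j); sum over j ≥ 3 (derangement numbers via !m = (m-1)·(!(m-1) + !(m-2)): !0..!10 = 1, 0, 1, 2, 9, 44, 265, 1854, 14833, 133496, 1334961). Σ_{j=3}^{13} C(13,j)·!(13-j) = C(13,3)·!10 + C(13,4)·!9 + C(13,5)·!8 + C(13,6)·!7 + C(13,7)·!6 + C(13,8)·!5 + C(13,9)·!4 + C(13,10)·!3 + C(13,11)·!2 + C(13,12)·!1 + C(13,13)·!0 = 286·1334961 + 715·133496 + 1287·14833 + 1716·1854 + 1716·265 + 1287·44 + 715·9 + 286·2 + 78·1 + 13·0 + 1·1 = 500038475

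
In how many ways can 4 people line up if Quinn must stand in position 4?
Fix one position: (4-1)! = 6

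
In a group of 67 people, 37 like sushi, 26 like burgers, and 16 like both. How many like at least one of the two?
|A∪B| = |A| + |B| - |A∩B| = 37 + 26 - 16 = 47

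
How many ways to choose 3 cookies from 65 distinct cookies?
C(65,3) = 65!/(3!×62!) = 43680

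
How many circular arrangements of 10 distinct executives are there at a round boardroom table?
Circular: fix one position, arrange the rest. (10-1)! = 362880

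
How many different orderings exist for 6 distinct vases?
6! = 720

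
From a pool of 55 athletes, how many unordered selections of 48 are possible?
C(55,48) = 55!/(48!×7!) = 202927725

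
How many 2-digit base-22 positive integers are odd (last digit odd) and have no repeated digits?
Last∈{1,3,5,7,9,11,13,15,17,19,21}. Last=0: 0. Last nonzero: 11×20×P(20,0) = 220. Total = 220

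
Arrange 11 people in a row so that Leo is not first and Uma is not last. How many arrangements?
By inclusion-exclusion: 11! - 2×(11-1)! + (11-2)! = 39916800 - 7257600 + 362880 = 33022080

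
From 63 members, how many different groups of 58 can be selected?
C(63,58) = 63!/(58!×5!) = 7028847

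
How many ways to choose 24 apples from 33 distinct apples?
C(33,24) = 33!/(24!×9!) = 38567100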